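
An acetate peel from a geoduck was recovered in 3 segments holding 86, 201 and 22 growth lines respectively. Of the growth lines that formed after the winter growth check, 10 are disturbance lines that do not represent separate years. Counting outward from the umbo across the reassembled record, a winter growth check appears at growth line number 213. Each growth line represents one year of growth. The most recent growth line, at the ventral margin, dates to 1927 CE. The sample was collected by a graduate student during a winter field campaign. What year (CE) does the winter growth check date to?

1841 CE

Total growth lines = 86 + 201 + 22 = 309.
Between growth line 213 and the ventral margin there are 309 − 213 = 96 growth lines.
Removing the 10 false growth lines leaves 96 − 10 = 86 true growth lines beyond the winter growth check.
The growth line at the ventral margin is 1927 CE, so the winter growth check dates to 1927 − 86 = 1841 CE.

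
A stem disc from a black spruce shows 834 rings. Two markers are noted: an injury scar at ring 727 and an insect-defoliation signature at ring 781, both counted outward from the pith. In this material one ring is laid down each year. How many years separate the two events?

The two markers are separated by 781 − 727 = 54 rings.
At one ring per year, 54 years elapsed between them.

54 years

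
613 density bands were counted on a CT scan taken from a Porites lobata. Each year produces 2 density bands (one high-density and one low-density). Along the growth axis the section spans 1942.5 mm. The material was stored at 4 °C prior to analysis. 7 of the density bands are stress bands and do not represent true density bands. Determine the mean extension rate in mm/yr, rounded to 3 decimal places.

Correcting the raw count gives 613 − 7 = 606 true density bands.
606 density bands at 2 per year is 606 / 2 = 303 years.
Mean rate = 1942.5 mm / 303 years ≈ 6.411 mm/yr.

6.411 mm/yr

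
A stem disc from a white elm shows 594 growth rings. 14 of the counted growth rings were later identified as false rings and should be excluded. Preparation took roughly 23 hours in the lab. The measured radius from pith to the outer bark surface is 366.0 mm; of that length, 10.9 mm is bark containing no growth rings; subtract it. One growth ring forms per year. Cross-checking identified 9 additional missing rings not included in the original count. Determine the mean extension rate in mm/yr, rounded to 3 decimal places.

After corrections the count is 594 − 14 + 9 = 589 growth rings.
Removing the 10.9 mm offcut leaves 366.0 − 10.9 = 355.1 mm.
355.1 mm over 589 years gives 355.1 / 589 ≈ 0.603 mm/yr.

0.603 mm/yr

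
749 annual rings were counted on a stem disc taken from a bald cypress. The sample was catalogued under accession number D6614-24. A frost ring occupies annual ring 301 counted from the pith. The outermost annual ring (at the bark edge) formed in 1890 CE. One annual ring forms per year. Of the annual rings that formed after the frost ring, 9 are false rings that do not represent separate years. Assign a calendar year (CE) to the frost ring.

1451 CE

749 − 301 = 448 annual rings lie beyond the frost ring toward the bark edge.
Excluding 9 false annual rings: 448 − 9 = 439.
1890 − 439 = 1451 CE.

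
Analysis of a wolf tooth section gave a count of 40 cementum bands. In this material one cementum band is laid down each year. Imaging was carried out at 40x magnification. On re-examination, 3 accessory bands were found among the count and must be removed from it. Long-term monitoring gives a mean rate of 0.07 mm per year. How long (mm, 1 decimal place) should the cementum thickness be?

True cementum band count = 40 − 3 = 37.
Length ≈ 0.07 × 37 = 2.6 mm.

2.6 mm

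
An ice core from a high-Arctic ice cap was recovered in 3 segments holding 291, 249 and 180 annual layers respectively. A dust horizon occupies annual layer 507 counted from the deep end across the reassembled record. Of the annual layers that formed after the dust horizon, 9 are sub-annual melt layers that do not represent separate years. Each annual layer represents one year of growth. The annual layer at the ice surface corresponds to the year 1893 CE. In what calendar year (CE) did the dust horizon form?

1689 CE

Total annual layers = 291 + 249 + 180 = 720.
Between annual layer 507 and the ice surface there are 720 − 507 = 213 annual layers.
Removing the 9 false annual layers leaves 213 − 9 = 204 true annual layers beyond the dust horizon.
The annual layer at the ice surface is 1893 CE, so the dust horizon dates to 1893 − 204 = 1689 CE.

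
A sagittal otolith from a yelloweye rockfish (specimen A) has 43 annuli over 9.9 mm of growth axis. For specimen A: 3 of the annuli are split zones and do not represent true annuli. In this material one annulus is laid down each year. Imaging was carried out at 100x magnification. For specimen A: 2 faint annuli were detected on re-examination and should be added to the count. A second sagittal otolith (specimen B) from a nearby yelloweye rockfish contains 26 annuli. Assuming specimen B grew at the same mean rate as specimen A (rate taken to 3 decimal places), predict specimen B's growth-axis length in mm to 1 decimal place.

Specimen A: correcting the raw count gives 43 − 3 + 2 = 42 true annuli.
A: Mean rate = 9.9 mm / 42 years ≈ 0.236 mm/yr.
Length of B = 0.236 × 26 = 6.1 mm.

6.1 mm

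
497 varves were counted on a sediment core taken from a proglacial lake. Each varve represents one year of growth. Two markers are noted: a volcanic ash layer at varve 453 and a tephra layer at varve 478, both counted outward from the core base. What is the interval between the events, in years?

25 years

Separation: 478 − 453 = 25 varves.
At one varve per year, 25 years elapsed between them.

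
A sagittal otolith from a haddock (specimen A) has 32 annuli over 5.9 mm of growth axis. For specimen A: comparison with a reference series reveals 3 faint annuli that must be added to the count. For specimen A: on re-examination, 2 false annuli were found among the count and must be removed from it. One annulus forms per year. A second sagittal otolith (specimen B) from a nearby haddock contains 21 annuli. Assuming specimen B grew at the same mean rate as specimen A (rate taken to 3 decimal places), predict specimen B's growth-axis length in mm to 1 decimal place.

Specimen A: true annulus count = 32 − 2 + 3 = 33.
A: Mean rate = 5.9 mm / 33 years ≈ 0.179 mm/yr.
For B, 0.179 mm/year × 21 years = 3.8 mm.

3.8 mm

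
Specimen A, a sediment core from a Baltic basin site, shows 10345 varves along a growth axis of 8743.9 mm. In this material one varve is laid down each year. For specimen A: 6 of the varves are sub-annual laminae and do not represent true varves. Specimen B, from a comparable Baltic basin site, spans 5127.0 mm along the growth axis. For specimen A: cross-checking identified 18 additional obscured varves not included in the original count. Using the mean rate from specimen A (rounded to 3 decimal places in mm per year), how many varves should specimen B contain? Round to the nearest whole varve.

6075 varves

Specimen A: correcting the raw count gives 10345 − 6 + 18 = 10357 true varves.
A: 8743.9 mm over 10357 years gives 8743.9 / 10357 ≈ 0.844 mm/yr.
Specimen B: 5127.0 mm / 0.844 mm per year = 6074.64 years ≈ 6075 varves.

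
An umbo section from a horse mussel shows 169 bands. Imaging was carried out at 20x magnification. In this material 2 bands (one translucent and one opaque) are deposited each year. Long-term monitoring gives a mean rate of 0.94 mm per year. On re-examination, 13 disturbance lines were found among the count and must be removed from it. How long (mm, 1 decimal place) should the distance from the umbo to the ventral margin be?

True band count = 169 − 13 = 156.
Dividing by 2 bands per year: 156 / 2 = 78 years.
Length ≈ 0.94 × 78 = 73.3 mm.

73.3 mm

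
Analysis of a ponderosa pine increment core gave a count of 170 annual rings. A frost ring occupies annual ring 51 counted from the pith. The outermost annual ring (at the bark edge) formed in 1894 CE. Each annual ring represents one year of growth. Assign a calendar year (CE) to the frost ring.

Between annual ring 51 and the bark edge there are 170 − 51 = 119 annual rings.
1894 − 119 = 1775 CE.

1775 CE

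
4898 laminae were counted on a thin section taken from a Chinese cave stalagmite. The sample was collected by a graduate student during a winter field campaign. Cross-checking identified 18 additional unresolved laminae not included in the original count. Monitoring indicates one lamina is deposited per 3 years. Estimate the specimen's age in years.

After corrections the count is 4898 + 18 = 4916 laminae.
4916 laminae at 3 years each span 4916 × 3 = 14748 years.

14748 years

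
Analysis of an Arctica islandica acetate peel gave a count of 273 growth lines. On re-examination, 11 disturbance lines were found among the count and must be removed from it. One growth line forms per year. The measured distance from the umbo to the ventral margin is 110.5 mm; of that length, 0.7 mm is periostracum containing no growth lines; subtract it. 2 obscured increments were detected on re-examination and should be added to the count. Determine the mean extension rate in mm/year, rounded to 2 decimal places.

Adjusted count: 273 − 11 + 2 = 264 growth lines.
Removing the 0.7 mm offcut leaves 110.5 − 0.7 = 109.8 mm.
Extension rate ≈ 109.8 / 264 = 0.42 mm/year.

0.42 mm/year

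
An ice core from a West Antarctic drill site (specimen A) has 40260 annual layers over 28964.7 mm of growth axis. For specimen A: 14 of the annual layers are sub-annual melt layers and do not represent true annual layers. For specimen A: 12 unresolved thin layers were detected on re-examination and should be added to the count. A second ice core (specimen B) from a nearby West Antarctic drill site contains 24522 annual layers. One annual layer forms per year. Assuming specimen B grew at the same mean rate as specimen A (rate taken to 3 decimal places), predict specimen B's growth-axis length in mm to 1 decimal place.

17631.3 mm

Specimen A: after corrections the count is 40260 − 14 + 12 = 40258 annual layers.
A: 28964.7 mm over 40258 years gives 28964.7 / 40258 ≈ 0.719 mm/year.
B's length ≈ 0.719 × 24522 = 17631.3 mm.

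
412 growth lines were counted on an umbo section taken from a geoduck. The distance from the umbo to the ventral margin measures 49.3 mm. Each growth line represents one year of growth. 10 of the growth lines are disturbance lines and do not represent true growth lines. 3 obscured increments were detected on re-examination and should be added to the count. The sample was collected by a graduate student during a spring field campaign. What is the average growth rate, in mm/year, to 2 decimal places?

0.12 mm/year

After corrections the count is 412 − 10 + 3 = 405 growth lines.
Extension rate ≈ 49.3 / 405 = 0.12 mm/year.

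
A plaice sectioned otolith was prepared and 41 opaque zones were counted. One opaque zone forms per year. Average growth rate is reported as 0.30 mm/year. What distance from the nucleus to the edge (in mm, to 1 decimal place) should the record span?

41 years of growth are recorded.
Predicted length = 0.30 mm/year × 41 years = 12.3 mm.

12.3 mm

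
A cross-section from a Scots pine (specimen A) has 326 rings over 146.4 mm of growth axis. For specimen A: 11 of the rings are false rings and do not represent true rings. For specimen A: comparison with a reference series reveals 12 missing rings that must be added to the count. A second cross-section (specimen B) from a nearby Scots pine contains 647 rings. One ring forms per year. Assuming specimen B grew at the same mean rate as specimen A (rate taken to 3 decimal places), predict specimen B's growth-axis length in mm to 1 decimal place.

289.9 mm

Specimen A: after corrections the count is 326 − 11 + 12 = 327 rings.
A: Mean rate = 146.4 mm / 327 years ≈ 0.448 mm per year.
For B, 0.448 mm/year × 647 years = 289.9 mm.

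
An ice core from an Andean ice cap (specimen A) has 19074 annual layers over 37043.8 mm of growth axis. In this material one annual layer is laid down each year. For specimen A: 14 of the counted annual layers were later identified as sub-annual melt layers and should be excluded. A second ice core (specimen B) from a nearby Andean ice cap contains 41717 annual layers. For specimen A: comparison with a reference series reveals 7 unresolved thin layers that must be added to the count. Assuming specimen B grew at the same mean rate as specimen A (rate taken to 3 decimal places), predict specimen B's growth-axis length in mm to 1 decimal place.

81056.1 mm

Specimen A: true annual layer count = 19074 − 14 + 7 = 19067.
A: 37043.8 mm over 19067 years gives 37043.8 / 19067 ≈ 1.943 mm/yr.
For B, 1.943 mm/year × 41717 years = 81056.1 mm.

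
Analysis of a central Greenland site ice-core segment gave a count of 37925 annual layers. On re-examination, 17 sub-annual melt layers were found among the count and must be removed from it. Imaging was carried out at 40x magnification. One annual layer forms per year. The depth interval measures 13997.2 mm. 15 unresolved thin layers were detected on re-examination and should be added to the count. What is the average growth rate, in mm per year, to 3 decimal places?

0.369 mm per year

Correcting the raw count gives 37925 − 17 + 15 = 37923 true annual layers.
Extension rate ≈ 13997.2 / 37923 = 0.369 mm per year.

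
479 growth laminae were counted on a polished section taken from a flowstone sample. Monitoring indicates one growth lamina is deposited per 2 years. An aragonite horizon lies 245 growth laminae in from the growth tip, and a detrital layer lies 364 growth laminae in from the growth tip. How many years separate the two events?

238 years

Separation: 364 − 245 = 119 growth laminae.
119 growth laminae at 2 years each span 119 × 2 = 238 years.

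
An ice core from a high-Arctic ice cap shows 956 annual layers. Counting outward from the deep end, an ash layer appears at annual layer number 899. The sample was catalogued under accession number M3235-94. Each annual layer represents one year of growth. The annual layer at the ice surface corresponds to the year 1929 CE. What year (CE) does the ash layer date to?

The ash layer sits at annual layer 899 from the deep end, so 956 − 899 = 57 annual layers formed after it.
The annual layer at the ice surface is 1929 CE, so the ash layer dates to 1929 − 57 = 1872 CE.

1872 CE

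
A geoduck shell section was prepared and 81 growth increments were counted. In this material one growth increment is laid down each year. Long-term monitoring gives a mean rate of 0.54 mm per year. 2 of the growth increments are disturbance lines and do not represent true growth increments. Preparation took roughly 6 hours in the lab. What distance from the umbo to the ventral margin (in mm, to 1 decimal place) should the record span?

42.7 mm

Correcting the raw count gives 81 − 2 = 79 true growth increments.
Length ≈ 0.54 × 79 = 42.7 mm.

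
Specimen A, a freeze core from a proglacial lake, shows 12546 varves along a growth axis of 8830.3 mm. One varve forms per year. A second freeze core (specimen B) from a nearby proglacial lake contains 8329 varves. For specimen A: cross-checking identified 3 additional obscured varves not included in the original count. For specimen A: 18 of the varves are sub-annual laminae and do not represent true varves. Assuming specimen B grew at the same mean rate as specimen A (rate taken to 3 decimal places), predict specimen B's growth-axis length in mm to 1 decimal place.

5871.9 mm

Specimen A: correcting the raw count gives 12546 − 18 + 3 = 12531 true varves.
A: 8830.3 mm over 12531 years gives 8830.3 / 12531 ≈ 0.705 mm per year.
Length of B = 0.705 × 8329 = 5871.9 mm.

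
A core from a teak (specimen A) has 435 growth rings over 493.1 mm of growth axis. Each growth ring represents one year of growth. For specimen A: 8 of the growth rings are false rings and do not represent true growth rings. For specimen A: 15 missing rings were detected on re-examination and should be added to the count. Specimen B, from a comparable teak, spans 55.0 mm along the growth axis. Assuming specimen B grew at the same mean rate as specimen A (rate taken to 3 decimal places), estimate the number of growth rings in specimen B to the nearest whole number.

Specimen A: adjusted count: 435 − 8 + 15 = 442 growth rings.
A: Mean rate = 493.1 mm / 442 years ≈ 1.116 mm per year.
Specimen B: 55.0 mm / 1.116 mm per year = 49.28 years ≈ 49 growth rings.

49 growth rings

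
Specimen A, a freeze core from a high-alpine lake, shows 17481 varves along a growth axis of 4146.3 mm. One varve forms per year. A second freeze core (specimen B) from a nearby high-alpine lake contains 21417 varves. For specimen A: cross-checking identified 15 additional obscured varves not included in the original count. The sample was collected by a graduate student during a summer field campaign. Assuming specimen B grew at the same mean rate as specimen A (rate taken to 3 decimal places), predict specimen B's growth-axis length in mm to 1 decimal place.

5075.8 mm

Specimen A: true varve count = 17481 + 15 = 17496.
A: Mean rate = 4146.3 mm / 17496 years ≈ 0.237 mm/yr.
Length of B = 0.237 × 21417 = 5075.8 mm.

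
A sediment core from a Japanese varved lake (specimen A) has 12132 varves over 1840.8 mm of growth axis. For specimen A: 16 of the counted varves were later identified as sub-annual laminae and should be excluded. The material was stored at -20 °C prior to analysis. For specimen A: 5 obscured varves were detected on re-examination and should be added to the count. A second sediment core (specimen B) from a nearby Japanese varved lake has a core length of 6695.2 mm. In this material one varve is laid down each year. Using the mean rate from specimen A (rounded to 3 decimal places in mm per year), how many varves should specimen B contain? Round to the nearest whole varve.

Specimen A: correcting the raw count gives 12132 − 16 + 5 = 12121 true varves.
A: Extension rate ≈ 1840.8 / 12121 = 0.152 mm/yr.
For B, 6695.2 / 0.152 = 44047.37 years ≈ 44047 varves.

44047 varves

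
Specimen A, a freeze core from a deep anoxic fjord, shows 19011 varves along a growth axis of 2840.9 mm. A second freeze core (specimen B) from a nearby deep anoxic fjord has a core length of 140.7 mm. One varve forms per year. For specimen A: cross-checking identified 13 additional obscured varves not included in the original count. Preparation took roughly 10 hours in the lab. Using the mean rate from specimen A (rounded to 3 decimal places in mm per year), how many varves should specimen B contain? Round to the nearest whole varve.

Specimen A: correcting the raw count gives 19011 + 13 = 19024 true varves.
A: 2840.9 mm over 19024 years gives 2840.9 / 19024 ≈ 0.149 mm per year.
B spans 140.7 / 0.149 = 944.30 years ≈ 944 varves.

944 varves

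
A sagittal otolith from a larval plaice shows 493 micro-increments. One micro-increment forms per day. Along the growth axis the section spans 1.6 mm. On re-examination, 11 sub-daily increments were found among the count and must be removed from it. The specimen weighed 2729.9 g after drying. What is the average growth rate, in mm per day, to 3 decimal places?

0.003 mm per day

After corrections the count is 493 − 11 = 482 micro-increments.
Mean rate = 1.6 mm / 482 days ≈ 0.003 mm per day.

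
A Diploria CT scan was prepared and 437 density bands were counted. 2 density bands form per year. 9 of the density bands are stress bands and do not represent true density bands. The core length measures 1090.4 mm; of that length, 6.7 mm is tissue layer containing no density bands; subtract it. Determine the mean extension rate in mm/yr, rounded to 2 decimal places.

True density band count = 437 − 9 = 428.
Dividing by 2 density bands per year: 428 / 2 = 214 years.
The growth record spans 1090.4 − 6.7 = 1083.7 mm.
1083.7 mm over 214 years gives 1083.7 / 214 ≈ 5.06 mm/yr.

5.06 mm/yr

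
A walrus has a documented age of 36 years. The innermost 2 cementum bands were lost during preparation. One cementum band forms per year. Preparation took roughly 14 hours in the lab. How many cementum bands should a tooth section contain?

Expected cementum bands over 36 years: 36.
36 − 2 missed = 34 cementum bands expected in the prepared section.

34 cementum bands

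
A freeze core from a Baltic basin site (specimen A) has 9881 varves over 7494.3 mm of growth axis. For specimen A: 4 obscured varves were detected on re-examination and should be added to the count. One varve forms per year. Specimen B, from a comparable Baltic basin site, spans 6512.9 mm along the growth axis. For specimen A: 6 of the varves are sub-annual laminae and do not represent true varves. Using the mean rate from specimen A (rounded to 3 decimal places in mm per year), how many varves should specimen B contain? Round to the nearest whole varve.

Specimen A: correcting the raw count gives 9881 − 6 + 4 = 9879 true varves.
A: Extension rate ≈ 7494.3 / 9879 = 0.759 mm/year.
B spans 6512.9 / 0.759 = 8580.90 years ≈ 8581 varves.

8581 varves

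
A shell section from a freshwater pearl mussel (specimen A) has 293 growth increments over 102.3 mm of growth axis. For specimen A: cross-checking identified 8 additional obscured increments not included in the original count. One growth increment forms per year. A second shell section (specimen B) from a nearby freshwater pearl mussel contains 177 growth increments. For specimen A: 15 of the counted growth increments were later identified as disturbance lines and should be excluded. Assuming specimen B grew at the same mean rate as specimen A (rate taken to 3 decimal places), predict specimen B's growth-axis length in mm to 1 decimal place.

63.4 mm

Specimen A: correcting the raw count gives 293 − 15 + 8 = 286 true growth increments.
A: Mean rate = 102.3 mm / 286 years ≈ 0.358 mm per year.
Length of B = 0.358 × 177 = 63.4 mm.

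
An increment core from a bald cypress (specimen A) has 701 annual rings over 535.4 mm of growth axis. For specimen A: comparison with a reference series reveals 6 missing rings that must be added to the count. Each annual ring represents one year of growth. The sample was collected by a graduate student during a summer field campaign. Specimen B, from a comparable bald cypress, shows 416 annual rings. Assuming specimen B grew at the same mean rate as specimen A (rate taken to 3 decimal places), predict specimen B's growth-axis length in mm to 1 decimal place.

Specimen A: correcting the raw count gives 701 + 6 = 707 true annual rings.
A: Extension rate ≈ 535.4 / 707 = 0.757 mm per year.
Length of B = 0.757 × 416 = 314.9 mm.

314.9 mm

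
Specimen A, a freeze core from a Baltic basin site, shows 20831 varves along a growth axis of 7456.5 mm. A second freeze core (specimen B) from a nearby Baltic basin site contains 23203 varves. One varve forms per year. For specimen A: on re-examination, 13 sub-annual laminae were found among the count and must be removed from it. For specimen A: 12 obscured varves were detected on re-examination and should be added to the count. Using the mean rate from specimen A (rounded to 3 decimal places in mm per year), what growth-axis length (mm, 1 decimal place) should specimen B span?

8306.7 mm

Specimen A: adjusted count: 20831 − 13 + 12 = 20830 varves.
A: Mean rate = 7456.5 mm / 20830 years ≈ 0.358 mm/yr.
Length of B = 0.358 × 23203 = 8306.7 mm.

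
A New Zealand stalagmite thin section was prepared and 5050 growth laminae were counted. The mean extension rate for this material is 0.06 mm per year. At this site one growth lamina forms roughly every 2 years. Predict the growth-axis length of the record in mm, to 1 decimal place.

606.0 mm

5050 growth laminae at 2 years each span 5050 × 2 = 10100 years.
Predicted length = 0.06 mm/year × 10100 years = 606.0 mm.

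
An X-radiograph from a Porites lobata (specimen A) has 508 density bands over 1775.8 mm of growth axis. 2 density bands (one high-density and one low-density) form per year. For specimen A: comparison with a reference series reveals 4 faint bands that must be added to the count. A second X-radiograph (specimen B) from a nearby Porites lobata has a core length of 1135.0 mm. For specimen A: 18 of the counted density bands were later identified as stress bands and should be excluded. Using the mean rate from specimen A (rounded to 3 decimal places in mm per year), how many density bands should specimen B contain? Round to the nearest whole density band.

Specimen A: after corrections the count is 508 − 18 + 4 = 494 density bands.
Specimen A: 494 density bands at 2 per year is 494 / 2 = 247 years.
A: Mean rate = 1775.8 mm / 247 years ≈ 7.189 mm/year.
B spans 1135.0 / 7.189 = 157.88 years; at 2 density bands per year that is 157.88 × 2 ≈ 316 density bands.

316 density bands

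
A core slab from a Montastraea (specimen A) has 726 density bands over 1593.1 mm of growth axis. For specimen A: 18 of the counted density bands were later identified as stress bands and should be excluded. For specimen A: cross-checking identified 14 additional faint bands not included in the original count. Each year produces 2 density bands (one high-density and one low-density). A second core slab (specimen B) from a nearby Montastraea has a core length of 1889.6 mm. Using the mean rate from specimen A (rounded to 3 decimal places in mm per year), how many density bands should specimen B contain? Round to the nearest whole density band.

Specimen A: correcting the raw count gives 726 − 18 + 14 = 722 true density bands.
Specimen A: 722 density bands at 2 per year is 722 / 2 = 361 years.
A: 1593.1 mm over 361 years gives 1593.1 / 361 ≈ 4.413 mm per year.
For B, 1889.6 / 4.413 = 428.19 years; at 2 density bands per year that is 428.19 × 2 ≈ 856 density bands.

856 density bands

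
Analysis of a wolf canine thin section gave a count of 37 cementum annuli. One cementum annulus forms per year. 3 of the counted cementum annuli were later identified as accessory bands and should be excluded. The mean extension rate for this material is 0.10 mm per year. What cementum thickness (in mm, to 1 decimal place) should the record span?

True cementum annulus count = 37 − 3 = 34.
Length ≈ 0.10 × 34 = 3.4 mm.

3.4 mm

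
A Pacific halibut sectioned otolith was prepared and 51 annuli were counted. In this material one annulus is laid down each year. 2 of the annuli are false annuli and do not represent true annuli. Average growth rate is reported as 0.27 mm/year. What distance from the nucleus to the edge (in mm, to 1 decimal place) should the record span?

13.2 mm

After corrections the count is 51 − 2 = 49 annuli.
Length ≈ 0.27 × 49 = 13.2 mm.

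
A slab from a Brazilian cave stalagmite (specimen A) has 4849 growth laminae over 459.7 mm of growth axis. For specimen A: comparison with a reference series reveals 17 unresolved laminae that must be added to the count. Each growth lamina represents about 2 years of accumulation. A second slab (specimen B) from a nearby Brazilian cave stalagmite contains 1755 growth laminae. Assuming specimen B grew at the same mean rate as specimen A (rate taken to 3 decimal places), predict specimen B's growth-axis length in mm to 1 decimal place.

165.0 mm

Specimen A: after corrections the count is 4849 + 17 = 4866 growth laminae.
Specimen A: at 2 years per growth lamina, 4866 × 2 = 9732 years.
A: Extension rate ≈ 459.7 / 9732 = 0.047 mm/yr.
Specimen B: at 2 years per growth lamina, 1755 × 2 = 3510 years. B's length ≈ 0.047 × 3510 = 165.0 mm.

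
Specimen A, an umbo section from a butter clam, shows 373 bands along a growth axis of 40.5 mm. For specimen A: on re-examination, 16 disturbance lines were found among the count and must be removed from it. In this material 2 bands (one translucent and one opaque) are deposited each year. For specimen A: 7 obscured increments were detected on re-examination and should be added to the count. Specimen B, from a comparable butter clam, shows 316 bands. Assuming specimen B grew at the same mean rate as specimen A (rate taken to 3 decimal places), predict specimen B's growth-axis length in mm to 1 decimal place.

Specimen A: true band count = 373 − 16 + 7 = 364.
Specimen A: with 2 bands per year, 364 / 2 = 182 years.
A: 40.5 mm over 182 years gives 40.5 / 182 ≈ 0.223 mm/yr.
Specimen B: dividing by 2 bands per year: 316 / 2 = 158 years. For B, 0.223 mm/year × 158 years = 35.2 mm.

35.2 mm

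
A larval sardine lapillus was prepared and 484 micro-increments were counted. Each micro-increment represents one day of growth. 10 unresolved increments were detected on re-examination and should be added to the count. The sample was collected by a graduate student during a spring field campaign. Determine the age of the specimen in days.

494 days

Correcting the raw count gives 484 + 10 = 494 true micro-increments.
One micro-increment per day makes the duration 494 days.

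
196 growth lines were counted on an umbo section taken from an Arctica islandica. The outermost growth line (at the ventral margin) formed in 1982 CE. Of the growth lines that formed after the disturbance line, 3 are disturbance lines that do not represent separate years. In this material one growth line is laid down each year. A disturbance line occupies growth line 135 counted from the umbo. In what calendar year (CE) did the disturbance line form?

1924 CE

The disturbance line sits at growth line 135 from the umbo, so 196 − 135 = 61 growth lines formed after it.
Excluding 3 false growth lines: 61 − 3 = 58.
The growth line at the ventral margin is 1982 CE, so the disturbance line dates to 1982 − 58 = 1924 CE.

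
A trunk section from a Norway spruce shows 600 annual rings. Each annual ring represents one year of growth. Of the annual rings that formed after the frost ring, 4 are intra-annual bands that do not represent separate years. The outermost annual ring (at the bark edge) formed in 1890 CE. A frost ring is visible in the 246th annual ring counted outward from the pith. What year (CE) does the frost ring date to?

The frost ring sits at annual ring 246 from the pith, so 600 − 246 = 354 annual rings formed after it.
Excluding 4 false annual rings: 354 − 4 = 350.
The annual ring at the bark edge is 1890 CE, so the frost ring dates to 1890 − 350 = 1540 CE.

1540 CE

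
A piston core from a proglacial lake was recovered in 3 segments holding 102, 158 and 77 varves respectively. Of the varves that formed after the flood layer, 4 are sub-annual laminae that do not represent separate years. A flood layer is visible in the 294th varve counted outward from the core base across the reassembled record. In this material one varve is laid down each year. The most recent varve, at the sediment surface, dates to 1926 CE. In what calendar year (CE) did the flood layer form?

1887 CE

Total varves = 102 + 158 + 77 = 337.
Between varve 294 and the sediment surface there are 337 − 294 = 43 varves.
Excluding 4 false varves: 43 − 4 = 39.
The varve at the sediment surface is 1926 CE, so the flood layer dates to 1926 − 39 = 1887 CE.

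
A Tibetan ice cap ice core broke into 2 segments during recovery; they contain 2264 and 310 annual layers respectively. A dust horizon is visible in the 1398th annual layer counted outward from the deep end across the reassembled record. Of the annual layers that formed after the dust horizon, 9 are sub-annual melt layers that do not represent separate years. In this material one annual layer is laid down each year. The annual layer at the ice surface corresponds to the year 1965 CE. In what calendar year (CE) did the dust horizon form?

Total annual layers = 2264 + 310 = 2574.
2574 − 1398 = 1176 annual layers lie beyond the dust horizon toward the ice surface.
Removing the 9 false annual layers leaves 1176 − 9 = 1167 true annual layers beyond the dust horizon.
The annual layer at the ice surface is 1965 CE, so the dust horizon dates to 1965 − 1167 = 798 CE.

798 CE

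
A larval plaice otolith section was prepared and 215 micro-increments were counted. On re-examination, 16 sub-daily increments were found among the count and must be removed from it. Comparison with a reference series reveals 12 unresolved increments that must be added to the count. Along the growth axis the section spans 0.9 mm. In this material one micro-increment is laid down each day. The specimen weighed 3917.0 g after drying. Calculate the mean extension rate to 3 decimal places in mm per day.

0.004 mm per day

Adjusted count: 215 − 16 + 12 = 211 micro-increments.
Extension rate ≈ 0.9 / 211 = 0.004 mm per day.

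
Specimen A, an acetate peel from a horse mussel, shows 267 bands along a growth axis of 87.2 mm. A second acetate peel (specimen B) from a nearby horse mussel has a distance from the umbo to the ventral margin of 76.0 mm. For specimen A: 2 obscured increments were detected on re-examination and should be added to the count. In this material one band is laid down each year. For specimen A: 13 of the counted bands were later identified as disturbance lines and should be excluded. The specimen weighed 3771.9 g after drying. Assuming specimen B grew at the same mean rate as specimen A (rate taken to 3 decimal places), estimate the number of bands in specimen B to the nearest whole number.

Specimen A: true band count = 267 − 13 + 2 = 256.
A: Extension rate ≈ 87.2 / 256 = 0.341 mm per year.
B spans 76.0 / 0.341 = 222.87 years ≈ 223 bands.

223 bands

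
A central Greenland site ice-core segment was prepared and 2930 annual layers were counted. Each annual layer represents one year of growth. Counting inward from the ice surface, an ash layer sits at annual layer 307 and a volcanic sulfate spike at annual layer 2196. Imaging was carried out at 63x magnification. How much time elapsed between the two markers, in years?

2196 − 307 = 1889 annual layers lie between the two events.
At one annual layer per year, 1889 years elapsed between them.

1889 years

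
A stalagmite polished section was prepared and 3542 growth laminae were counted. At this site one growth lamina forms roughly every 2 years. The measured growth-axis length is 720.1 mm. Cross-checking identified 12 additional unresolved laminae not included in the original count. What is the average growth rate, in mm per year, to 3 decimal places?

0.101 mm per year

After corrections the count is 3542 + 12 = 3554 growth laminae.
3554 growth laminae at 2 years each span 3554 × 2 = 7108 years.
720.1 mm over 7108 years gives 720.1 / 7108 ≈ 0.101 mm per year.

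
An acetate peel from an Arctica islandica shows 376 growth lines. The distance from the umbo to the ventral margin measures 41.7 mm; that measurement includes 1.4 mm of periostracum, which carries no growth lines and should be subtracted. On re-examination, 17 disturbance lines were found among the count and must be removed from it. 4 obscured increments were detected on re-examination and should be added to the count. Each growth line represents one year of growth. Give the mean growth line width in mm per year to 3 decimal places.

Adjusted count: 376 − 17 + 4 = 363 growth lines.
The growth record spans 41.7 − 1.4 = 40.3 mm.
Mean rate = 40.3 mm / 363 years ≈ 0.111 mm per year.

0.111 mm per year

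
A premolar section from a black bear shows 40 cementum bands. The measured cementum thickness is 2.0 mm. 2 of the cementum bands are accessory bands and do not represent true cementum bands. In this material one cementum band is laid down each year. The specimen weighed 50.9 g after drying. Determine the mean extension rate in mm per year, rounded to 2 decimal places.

True cementum band count = 40 − 2 = 38.
2.0 mm over 38 years gives 2.0 / 38 ≈ 0.05 mm per year.

0.05 mm per year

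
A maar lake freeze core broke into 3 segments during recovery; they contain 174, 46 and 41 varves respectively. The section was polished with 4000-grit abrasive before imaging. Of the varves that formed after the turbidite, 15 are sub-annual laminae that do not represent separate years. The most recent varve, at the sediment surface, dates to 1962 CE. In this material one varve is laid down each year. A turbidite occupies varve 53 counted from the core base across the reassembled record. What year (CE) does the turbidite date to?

1769 CE

Total varves = 174 + 46 + 41 = 261.
261 − 53 = 208 varves lie beyond the turbidite toward the sediment surface.
Excluding 15 false varves: 208 − 15 = 193.
1962 − 193 = 1769 CE.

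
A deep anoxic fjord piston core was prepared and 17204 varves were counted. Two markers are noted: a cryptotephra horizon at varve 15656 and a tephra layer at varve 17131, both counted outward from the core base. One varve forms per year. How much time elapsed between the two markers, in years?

Separation: 17131 − 15656 = 1475 varves.
That is 1475 years at one varve per year.

1475 years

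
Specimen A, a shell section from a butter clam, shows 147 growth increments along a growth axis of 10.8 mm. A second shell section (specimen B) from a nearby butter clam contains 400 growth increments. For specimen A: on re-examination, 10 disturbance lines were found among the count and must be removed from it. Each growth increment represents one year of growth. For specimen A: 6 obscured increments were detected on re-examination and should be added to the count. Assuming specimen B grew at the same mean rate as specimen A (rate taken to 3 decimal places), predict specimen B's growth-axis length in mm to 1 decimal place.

30.4 mm

Specimen A: after corrections the count is 147 − 10 + 6 = 143 growth increments.
A: Extension rate ≈ 10.8 / 143 = 0.076 mm/year.
Length of B = 0.076 × 400 = 30.4 mm.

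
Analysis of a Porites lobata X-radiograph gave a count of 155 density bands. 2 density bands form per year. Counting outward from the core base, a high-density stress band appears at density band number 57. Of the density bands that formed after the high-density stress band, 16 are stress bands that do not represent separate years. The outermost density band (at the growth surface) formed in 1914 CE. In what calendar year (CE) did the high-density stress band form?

1873 CE

Between density band 57 and the growth surface there are 155 − 57 = 98 density bands.
Removing the 16 false density bands leaves 98 − 16 = 82 true density bands beyond the high-density stress band.
82 density bands at 2 per year is 82 / 2 = 41 years.
Counting back 41 years from 1914 CE places the high-density stress band in 1914 − 41 = 1873 CE.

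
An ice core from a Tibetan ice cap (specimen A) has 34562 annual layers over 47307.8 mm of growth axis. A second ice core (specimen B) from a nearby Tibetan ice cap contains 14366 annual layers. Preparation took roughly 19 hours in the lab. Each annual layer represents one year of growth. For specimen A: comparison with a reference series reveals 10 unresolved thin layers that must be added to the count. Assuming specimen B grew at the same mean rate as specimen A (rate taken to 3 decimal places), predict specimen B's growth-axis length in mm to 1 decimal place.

19652.7 mm

Specimen A: adjusted count: 34562 + 10 = 34572 annual layers.
A: Extension rate ≈ 47307.8 / 34572 = 1.368 mm per year.
B's length ≈ 1.368 × 14366 = 19652.7 mm.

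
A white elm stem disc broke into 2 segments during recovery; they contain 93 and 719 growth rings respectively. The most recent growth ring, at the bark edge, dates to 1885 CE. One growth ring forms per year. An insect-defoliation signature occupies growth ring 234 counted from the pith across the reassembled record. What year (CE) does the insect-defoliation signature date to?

1307 CE

Total growth rings = 93 + 719 = 812.
812 − 234 = 578 growth rings lie beyond the insect-defoliation signature toward the bark edge.
The growth ring at the bark edge is 1885 CE, so the insect-defoliation signature dates to 1885 − 578 = 1307 CE.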